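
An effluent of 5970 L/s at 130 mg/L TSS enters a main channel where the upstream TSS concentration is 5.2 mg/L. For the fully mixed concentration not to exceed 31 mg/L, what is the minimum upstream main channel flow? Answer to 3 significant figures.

Set C_mix = 31: (Q·5.200 + 5970·130.0) / (Q + 5970) = 31
→ Q = 5970·(130.0 − 31)/(31 − 5.200) = 22910 L/s.

22900 L/s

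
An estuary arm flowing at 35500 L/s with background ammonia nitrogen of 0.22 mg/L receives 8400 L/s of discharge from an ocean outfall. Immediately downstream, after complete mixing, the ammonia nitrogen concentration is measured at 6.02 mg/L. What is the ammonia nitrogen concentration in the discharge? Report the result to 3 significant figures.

30.5 mg/L

Mass balance: 35500·0.2200 + 8400·Cₑ = 43900·6.020
→ Cₑ = (43900·6.020 − 35500·0.2200) / 8400 = 30.53 mg/L.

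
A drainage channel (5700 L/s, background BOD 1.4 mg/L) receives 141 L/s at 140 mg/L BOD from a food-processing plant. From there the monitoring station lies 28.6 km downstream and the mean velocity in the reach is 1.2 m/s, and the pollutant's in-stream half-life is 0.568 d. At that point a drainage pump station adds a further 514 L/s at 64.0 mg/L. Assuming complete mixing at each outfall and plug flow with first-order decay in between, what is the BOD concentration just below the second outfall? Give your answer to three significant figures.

8.29 mg/L

After mixing, C = (5700·1.400 + 141.0·140.0) / 5841 = 27720/5841 = 4.746 mg/L; combined flow 5841 L/s.
Travel time t = 28.6·1000 / 1.2 = 23830 s = 6.620 h.
Half-life 0.568 d → k = ln 2 / 0.568 = 1.220 d⁻¹.
Decay over the reach: 4.746·exp(−kt) = 4.746·0.7142 = 3.389 mg/L.
Second outfall: C = (5841·3.389 + 514.0·64.00)/6355 = 8.292 mg/L.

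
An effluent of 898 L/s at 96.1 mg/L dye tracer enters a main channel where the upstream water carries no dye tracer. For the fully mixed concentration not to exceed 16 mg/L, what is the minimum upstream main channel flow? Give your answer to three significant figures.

Set C_mix = 16: (Q·0 + 898.0·96.10) / (Q + 898.0) = 16
→ Q = 898.0·(96.10 − 16)/(16 − 0) = 4496 L/s.

4500 L/s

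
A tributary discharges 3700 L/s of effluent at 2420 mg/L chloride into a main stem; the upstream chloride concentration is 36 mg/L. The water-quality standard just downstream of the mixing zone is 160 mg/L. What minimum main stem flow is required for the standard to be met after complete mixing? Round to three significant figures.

67400 L/s

Set C_mix = 160: (Q·36.00 + 3700·2420) / (Q + 3700) = 160
→ Q = 3700·(2420 − 160)/(160 − 36.00) = 67440 L/s.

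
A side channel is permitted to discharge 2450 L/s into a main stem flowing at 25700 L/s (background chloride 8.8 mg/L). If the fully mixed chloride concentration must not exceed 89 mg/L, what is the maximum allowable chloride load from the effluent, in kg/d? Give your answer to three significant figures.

197000 kg/d

Mass balance at the limit: 25700·8.800 + 2450·Cₑ = 28150·89 → Cₑ = 930.3 mg/L.
2450 L/s = 2.450 m³/s. Load = 2.450 m³/s × 930.3 g/m³ × 86 400 s/d = 196900 kg/d.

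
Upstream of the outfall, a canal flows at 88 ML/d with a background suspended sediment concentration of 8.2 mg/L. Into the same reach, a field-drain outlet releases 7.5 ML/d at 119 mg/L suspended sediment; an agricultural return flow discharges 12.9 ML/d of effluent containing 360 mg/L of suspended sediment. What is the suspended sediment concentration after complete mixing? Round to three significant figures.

After mixing, C = (88.00·8.200 + 7.500·119.0 + 12.90·360.0) / 108.4 = 6258/108.4 = 57.73 mg/L.

57.7 mg/L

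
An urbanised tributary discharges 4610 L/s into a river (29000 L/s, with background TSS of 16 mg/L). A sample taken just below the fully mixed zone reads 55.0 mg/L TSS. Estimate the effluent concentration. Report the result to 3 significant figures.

300 mg/L

Mass balance: 29000·16.00 + 4610·Cₑ = 33610·55.00
→ Cₑ = (33610·55.00 − 29000·16.00) / 4610 = 300.3 mg/L.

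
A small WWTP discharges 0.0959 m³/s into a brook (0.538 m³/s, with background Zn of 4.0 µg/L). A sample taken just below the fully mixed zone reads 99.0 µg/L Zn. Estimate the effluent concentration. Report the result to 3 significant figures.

Mass balance: 0.5380·4.000 + 0.09590·Cₑ = 0.6339·99.00
→ Cₑ = (0.6339·99.00 − 0.5380·4.000) / 0.09590 = 632.0 µg/L.

632 µg/L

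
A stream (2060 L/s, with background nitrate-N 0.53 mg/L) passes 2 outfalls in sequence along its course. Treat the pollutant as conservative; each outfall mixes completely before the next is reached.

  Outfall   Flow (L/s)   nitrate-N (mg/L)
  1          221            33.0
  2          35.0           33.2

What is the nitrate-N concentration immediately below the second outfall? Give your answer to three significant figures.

Below outfall 1: Q → 2281 L/s, C = (2060·0.5300 + 221.0·33.00)/2281 = 3.676 mg/L.
Below outfall 2: Q → 2316 L/s, C = (2281·3.676 + 35.00·33.20)/2316 = 4.122 mg/L.

4.12 mg/L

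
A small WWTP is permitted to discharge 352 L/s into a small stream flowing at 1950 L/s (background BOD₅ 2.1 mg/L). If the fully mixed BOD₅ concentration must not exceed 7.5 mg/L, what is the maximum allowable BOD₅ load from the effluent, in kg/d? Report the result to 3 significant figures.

Mass balance at the limit: 1950·2.100 + 352.0·Cₑ = 2302·7.5 → Cₑ = 37.41 mg/L.
352.0 L/s = 0.3520 m³/s. Load = 0.3520 m³/s × 37.41 g/m³ × 86 400 s/d = 1138 kg/d.

1140 kg/d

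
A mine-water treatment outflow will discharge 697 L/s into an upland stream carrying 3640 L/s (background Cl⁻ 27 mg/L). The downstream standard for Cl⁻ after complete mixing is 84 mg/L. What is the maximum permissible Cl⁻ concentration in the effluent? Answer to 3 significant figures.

382 mg/L

At the limit, (Qr·Cr + Qe·Cₑ)/(Qr + Qe) = 84:
Cₑ = (4337·84 − 3640·27.00) / 697.0 = 381.7 mg/L.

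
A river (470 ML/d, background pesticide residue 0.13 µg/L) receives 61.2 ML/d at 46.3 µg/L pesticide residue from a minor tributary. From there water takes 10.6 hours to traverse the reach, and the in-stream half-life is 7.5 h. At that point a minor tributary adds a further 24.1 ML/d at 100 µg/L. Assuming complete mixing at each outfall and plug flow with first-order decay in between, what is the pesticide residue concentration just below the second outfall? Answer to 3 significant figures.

6.30 µg/L

Conservation of mass: C = (470.0·0.1300 + 61.20·46.30) / 531.2 = 2895/531.2 = 5.449 µg/L; combined flow 531.2 ML/d.
Half-life 7.5 h → k = ln 2 / 7.5 = 0.09242 h⁻¹ = 2.218 d⁻¹.
First-order decay: C = 5.449·exp(−k·t) = 5.449·0.3754 = 2.046 µg/L.
Second outfall: C = (531.2·2.046 + 24.10·100.0)/555.3 = 6.297 µg/L.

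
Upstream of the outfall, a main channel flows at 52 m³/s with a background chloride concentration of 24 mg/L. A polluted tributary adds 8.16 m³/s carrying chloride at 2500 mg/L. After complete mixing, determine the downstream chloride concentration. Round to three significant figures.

Flow-weighted average: C = (52.00·24.00 + 8.160·2500) / 60.16 = 21650/60.16 = 359.8 mg/L.

360 mg/L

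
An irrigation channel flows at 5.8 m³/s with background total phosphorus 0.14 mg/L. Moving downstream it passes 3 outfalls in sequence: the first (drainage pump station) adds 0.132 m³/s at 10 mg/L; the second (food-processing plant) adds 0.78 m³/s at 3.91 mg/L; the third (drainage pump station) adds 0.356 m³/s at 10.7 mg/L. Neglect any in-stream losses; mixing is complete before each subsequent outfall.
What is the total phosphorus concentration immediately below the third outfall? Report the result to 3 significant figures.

After outfall 1: Q = 5.800 + 0.1320 = 5.932 m³/s; C = (5.800·0.1400 + 0.1320·10.00)/5.932 = 0.3594 mg/L.
After outfall 2: Q = 5.932 + 0.7800 = 6.712 m³/s; C = (5.932·0.3594 + 0.7800·3.910)/6.712 = 0.7720 mg/L.
After outfall 3: Q = 6.712 + 0.3560 = 7.068 m³/s; C = (6.712·0.7720 + 0.3560·10.70)/7.068 = 1.272 mg/L.

1.27 mg/L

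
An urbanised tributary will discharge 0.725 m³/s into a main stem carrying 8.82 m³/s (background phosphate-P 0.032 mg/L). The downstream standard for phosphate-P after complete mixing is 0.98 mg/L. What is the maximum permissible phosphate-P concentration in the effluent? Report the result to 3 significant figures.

At the limit, (Qr·Cr + Qe·Cₑ)/(Qr + Qe) = 0.98:
Cₑ = (9.545·0.98 − 8.820·0.03200) / 0.7250 = 12.51 mg/L.

12.5 mg/L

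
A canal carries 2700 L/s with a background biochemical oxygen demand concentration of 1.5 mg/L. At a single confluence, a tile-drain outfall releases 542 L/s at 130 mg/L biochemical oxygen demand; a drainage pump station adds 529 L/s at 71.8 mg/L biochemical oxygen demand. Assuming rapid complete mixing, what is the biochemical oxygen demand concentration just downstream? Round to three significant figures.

29.8 mg/L

Mass balance: C = (2700·1.500 + 542.0·130.0 + 529.0·71.80) / 3771 = 112500/3771 = 29.83 mg/L.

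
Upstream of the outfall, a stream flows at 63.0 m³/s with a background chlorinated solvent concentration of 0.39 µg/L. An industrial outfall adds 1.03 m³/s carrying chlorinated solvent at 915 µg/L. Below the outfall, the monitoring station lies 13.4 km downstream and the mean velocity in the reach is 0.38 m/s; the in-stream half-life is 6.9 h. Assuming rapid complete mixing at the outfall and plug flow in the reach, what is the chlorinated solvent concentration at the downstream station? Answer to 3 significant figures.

Conservation of mass: C = (63.00·0.3900 + 1.030·915.0) / 64.03 = 967.0/64.03 = 15.10 µg/L.
Travel time t = 13.4·1000 / 0.38 = 35260 s = 9.795 h.
Half-life 6.9 h → k = ln 2 / 6.9 = 0.1005 h⁻¹ = 2.411 d⁻¹.
First-order decay: C = 15.10·exp(−k·t) = 15.10·0.3738 = 5.646 µg/L.

5.65 µg/L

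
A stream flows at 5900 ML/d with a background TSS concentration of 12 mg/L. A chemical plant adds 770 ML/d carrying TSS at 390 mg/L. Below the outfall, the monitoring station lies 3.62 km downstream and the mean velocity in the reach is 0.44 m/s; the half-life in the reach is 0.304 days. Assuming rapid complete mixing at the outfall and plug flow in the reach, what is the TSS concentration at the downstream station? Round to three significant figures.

Flow-weighted average: C = (5900·12.00 + 770.0·390.0) / 6670 = 371100/6670 = 55.64 mg/L.
Travel time t = 3.62·1000 / 0.44 = 8227 s = 2.285 h.
Half-life 0.304 d → k = ln 2 / 0.304 = 2.280 d⁻¹.
After decay, C = 55.64 × e^(−kt) = 55.64 × 0.8048 = 44.78 mg/L.

44.8 mg/L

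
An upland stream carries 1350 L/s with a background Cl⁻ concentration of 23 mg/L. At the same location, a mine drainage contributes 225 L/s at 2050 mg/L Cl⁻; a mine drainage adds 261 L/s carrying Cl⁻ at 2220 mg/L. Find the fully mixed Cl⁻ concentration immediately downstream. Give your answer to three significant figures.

After mixing, C = (1350·23.00 + 225.0·2050 + 261.0·2220) / 1836 = 1072000/1836 = 583.7 mg/L.

584 mg/L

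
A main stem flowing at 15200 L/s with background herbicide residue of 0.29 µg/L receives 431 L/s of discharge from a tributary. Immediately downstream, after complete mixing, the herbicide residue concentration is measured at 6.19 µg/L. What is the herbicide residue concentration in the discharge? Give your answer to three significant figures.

Mass balance: 15200·0.2900 + 431.0·Cₑ = 15630·6.190
→ Cₑ = (15630·6.190 − 15200·0.2900) / 431.0 = 214.3 µg/L.

214 µg/L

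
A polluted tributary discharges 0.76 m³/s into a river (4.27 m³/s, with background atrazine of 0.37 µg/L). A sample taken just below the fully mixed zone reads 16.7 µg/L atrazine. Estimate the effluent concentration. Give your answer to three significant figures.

Mass balance: 4.270·0.3700 + 0.7600·Cₑ = 5.030·16.70
→ Cₑ = (5.030·16.70 − 4.270·0.3700) / 0.7600 = 108.4 µg/L.

108 µg/L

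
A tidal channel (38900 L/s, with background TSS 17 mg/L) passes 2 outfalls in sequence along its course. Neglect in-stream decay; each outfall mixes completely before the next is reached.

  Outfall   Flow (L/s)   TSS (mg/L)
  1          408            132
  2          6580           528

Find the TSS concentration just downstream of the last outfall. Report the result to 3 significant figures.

91.3 mg/L

Below outfall 1: Q → 39310 L/s, C = (38900·17.00 + 408.0·132.0)/39310 = 18.19 mg/L.
Below outfall 2: Q → 45890 L/s, C = (39310·18.19 + 6580·528.0)/45890 = 91.30 mg/L.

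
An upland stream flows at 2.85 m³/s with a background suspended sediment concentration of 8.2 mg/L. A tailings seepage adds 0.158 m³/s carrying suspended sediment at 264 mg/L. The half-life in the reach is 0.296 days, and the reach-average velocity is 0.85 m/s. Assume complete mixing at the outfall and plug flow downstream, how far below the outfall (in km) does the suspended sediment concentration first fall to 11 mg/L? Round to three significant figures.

21.2 km

Flow-weighted average: C = (2.850·8.200 + 0.1580·264.0) / 3.008 = 65.08/3.008 = 21.64 mg/L.
Half-life 0.296 d → k = ln 2 / 0.296 = 2.342 d⁻¹.
Set 21.64·exp(−k·t) = 11 → t = ln(21.64/11)/k = 24960 s = 6.933 h.
Distance = v·t = 0.85·24960 = 21220 m = 21.22 km.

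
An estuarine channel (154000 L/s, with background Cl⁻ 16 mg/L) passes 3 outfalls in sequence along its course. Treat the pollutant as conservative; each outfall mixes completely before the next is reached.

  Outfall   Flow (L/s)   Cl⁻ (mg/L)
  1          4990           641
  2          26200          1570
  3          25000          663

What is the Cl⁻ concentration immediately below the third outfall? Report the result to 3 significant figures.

Outfall 1: combined Q = 159000 L/s; C = (154000·16.00 + 4990·641.0)/159000 = 35.62 mg/L.
Outfall 2: combined Q = 185200 L/s; C = (159000·35.62 + 26200·1570)/185200 = 252.7 mg/L.
Outfall 3: combined Q = 210200 L/s; C = (185200·252.7 + 25000·663.0)/210200 = 301.5 mg/L.

301 mg/L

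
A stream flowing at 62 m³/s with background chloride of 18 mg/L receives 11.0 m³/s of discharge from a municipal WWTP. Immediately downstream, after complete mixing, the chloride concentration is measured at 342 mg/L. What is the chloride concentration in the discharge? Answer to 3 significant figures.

2170 mg/L

Mass balance: 62.00·18.00 + 11.00·Cₑ = 73.00·342.0
→ Cₑ = (73.00·342.0 − 62.00·18.00) / 11.00 = 2168 mg/L.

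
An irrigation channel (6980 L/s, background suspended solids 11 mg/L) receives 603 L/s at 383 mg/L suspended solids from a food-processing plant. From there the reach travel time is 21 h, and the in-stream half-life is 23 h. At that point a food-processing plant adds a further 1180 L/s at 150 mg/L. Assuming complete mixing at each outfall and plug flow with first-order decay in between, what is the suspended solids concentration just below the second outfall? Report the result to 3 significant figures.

Flow-weighted average: C = (6980·11.00 + 603.0·383.0) / 7583 = 307700/7583 = 40.58 mg/L; combined flow 7583 L/s.
Half-life 23 h → k = ln 2 / 23 = 0.03014 h⁻¹ = 0.7233 d⁻¹.
After decay, C = 40.58 × e^(−kt) = 40.58 × 0.5311 = 21.55 mg/L.
Second outfall: C = (7583·21.55 + 1180·150.0)/8763 = 38.85 mg/L.

38.8 mg/L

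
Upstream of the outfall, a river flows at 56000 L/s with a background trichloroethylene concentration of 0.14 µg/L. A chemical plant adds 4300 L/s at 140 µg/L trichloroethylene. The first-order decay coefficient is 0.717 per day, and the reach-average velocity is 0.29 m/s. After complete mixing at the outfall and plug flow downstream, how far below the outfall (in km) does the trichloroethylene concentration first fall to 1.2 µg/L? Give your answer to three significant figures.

74.5 km

Conservation of mass: C = (56000·0.1400 + 4300·140.0) / 60300 = 609800/60300 = 10.11 µg/L.
Set 10.11·exp(−k·t) = 1.2 → t = ln(10.11/1.2)/k = 256900 s = 71.35 h.
Distance = v·t = 0.29·256900 = 74490 m = 74.49 km.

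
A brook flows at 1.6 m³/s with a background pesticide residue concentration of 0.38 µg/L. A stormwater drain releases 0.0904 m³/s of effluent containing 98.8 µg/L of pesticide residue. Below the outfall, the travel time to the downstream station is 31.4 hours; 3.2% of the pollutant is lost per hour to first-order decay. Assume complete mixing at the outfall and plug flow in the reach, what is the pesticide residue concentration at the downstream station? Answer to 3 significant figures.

2.03 µg/L

Conservation of mass: C = (1.600·0.3800 + 0.09040·98.80) / 1.690 = 9.540/1.690 = 5.643 µg/L.
3.2%/h lost → k = −ln(1 − 0.032) = 0.03252 h⁻¹.
Applying C = C₀e^(−kt): 5.643 × 0.3602 = 2.032 µg/L.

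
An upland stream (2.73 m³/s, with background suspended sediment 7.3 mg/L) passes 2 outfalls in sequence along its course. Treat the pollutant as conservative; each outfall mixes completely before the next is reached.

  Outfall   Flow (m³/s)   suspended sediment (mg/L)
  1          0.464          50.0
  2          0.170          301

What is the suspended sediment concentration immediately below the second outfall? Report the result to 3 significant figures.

After outfall 1: Q = 2.730 + 0.4640 = 3.194 m³/s; C = (2.730·7.300 + 0.4640·50.00)/3.194 = 13.50 mg/L.
After outfall 2: Q = 3.194 + 0.1700 = 3.364 m³/s; C = (3.194·13.50 + 0.1700·301.0)/3.364 = 28.03 mg/L.

28.0 mg/L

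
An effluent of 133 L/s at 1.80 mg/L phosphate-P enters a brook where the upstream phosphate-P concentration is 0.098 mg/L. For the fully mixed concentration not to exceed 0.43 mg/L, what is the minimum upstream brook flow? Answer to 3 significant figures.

549 L/s

Set C_mix = 0.43: (Q·0.09800 + 133.0·1.800) / (Q + 133.0) = 0.43
→ Q = 133.0·(1.800 − 0.43)/(0.43 − 0.09800) = 548.8 L/s.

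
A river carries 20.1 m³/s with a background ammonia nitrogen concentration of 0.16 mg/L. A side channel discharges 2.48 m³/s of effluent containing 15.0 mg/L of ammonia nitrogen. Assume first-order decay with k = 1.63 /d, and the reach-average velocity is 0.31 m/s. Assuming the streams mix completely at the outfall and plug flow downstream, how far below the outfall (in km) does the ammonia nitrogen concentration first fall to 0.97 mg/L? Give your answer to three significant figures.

10.1 km

After mixing, C = (20.10·0.1600 + 2.480·15.00) / 22.58 = 40.42/22.58 = 1.790 mg/L.
Set 1.790·exp(−k·t) = 0.97 → t = ln(1.790/0.97)/k = 32470 s = 9.020 h.
Distance = v·t = 0.31·32470 = 10070 m = 10.07 km.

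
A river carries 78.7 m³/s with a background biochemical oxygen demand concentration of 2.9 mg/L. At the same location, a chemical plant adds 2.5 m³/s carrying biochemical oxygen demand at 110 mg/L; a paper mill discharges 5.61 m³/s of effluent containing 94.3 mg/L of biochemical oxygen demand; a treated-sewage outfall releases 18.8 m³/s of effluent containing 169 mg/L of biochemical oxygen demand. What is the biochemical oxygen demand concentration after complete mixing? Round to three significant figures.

39.9 mg/L

Flow-weighted average: C = (78.70·2.900 + 2.500·110.0 + 5.610·94.30 + 18.80·169.0) / 105.6 = 4209/105.6 = 39.86 mg/L.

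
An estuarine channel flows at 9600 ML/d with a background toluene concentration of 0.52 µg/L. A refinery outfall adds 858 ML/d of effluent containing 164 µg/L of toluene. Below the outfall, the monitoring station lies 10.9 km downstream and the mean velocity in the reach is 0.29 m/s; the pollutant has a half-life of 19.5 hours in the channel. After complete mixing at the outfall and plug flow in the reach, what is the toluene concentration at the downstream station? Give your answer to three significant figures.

9.61 µg/L

Mixed concentration C = ΣQC/ΣQ = (9600·0.5200 + 858.0·164.0) / 10460 = 145700/10460 = 13.93 µg/L.
Travel time t = 10.9·1000 / 0.29 = 37590 s = 10.44 h.
Half-life 19.5 h → k = ln 2 / 19.5 = 0.03555 h⁻¹ = 0.8531 d⁻¹.
Applying C = C₀e^(−kt): 13.93 × 0.6900 = 9.613 µg/L.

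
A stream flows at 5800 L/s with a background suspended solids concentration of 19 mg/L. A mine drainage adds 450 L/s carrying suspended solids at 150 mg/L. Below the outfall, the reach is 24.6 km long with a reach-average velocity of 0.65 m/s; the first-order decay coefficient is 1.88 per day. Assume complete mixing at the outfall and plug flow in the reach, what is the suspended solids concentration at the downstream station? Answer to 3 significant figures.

12.5 mg/L

Mass balance: C = (5800·19.00 + 450.0·150.0) / 6250 = 177700/6250 = 28.43 mg/L.
Travel time t = 24.6·1000 / 0.65 = 37850 s = 10.51 h.
First-order decay: C = 28.43·exp(−k·t) = 28.43·0.4389 = 12.48 mg/L.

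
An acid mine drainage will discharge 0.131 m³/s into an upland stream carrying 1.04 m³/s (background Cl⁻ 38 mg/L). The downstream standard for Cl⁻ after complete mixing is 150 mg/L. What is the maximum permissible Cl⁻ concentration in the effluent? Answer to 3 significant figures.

1040 mg/L

At the limit, (Qr·Cr + Qe·Cₑ)/(Qr + Qe) = 150:
Cₑ = (1.171·150 − 1.040·38.00) / 0.1310 = 1039 mg/L.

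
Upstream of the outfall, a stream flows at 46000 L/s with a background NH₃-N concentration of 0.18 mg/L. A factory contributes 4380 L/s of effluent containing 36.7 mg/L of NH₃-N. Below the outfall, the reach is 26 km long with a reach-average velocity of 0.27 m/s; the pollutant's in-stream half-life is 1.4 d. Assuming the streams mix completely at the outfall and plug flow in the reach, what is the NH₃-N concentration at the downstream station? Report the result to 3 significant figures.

1.93 mg/L

Mixed concentration C = ΣQC/ΣQ = (46000·0.1800 + 4380·36.70) / 50380 = 169000/50380 = 3.355 mg/L.
Travel time t = 26·1000 / 0.27 = 96300 s = 26.75 h.
Half-life 1.4 d → k = ln 2 / 1.4 = 0.4951 d⁻¹.
After decay, C = 3.355 × e^(−kt) = 3.355 × 0.5759 = 1.932 mg/L.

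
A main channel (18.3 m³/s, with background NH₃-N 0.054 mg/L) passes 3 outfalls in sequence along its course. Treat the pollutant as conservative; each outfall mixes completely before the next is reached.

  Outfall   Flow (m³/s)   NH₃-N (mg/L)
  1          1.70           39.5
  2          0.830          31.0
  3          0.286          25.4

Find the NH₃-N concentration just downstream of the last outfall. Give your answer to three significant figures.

4.79 mg/L

After outfall 1: Q = 18.30 + 1.700 = 20.00 m³/s; C = (18.30·0.05400 + 1.700·39.50)/20.00 = 3.407 mg/L.
After outfall 2: Q = 20.00 + 0.8300 = 20.83 m³/s; C = (20.00·3.407 + 0.8300·31.00)/20.83 = 4.506 mg/L.
After outfall 3: Q = 20.83 + 0.2860 = 21.12 m³/s; C = (20.83·4.506 + 0.2860·25.40)/21.12 = 4.789 mg/L.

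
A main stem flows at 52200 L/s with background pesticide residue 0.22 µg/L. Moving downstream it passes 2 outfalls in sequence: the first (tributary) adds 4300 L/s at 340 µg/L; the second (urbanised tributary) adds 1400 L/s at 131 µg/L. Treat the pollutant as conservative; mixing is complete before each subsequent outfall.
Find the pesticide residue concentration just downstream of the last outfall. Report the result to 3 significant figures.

Below outfall 1: Q → 56500 L/s, C = (52200·0.2200 + 4300·340.0)/56500 = 26.08 µg/L.
Below outfall 2: Q → 57900 L/s, C = (56500·26.08 + 1400·131.0)/57900 = 28.62 µg/L.

28.6 µg/L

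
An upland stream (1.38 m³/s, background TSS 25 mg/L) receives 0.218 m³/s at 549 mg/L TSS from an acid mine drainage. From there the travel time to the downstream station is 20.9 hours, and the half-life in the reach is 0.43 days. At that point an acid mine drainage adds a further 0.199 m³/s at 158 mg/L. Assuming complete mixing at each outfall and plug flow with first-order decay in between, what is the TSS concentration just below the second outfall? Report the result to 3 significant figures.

38.6 mg/L

After mixing, C = (1.380·25.00 + 0.2180·549.0) / 1.598 = 154.2/1.598 = 96.48 mg/L; combined flow 1.598 m³/s.
Half-life 0.43 d → k = ln 2 / 0.43 = 1.612 d⁻¹.
Decay over the reach: 96.48·exp(−kt) = 96.48·0.2457 = 23.70 mg/L.
Second outfall: C = (1.598·23.70 + 0.1990·158.0)/1.797 = 38.58 mg/L.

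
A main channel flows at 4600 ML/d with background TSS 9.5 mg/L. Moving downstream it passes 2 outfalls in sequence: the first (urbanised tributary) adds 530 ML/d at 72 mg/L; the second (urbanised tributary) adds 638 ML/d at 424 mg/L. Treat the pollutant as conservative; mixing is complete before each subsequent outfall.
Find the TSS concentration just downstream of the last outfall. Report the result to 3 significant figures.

After outfall 1: Q = 4600 + 530.0 = 5130 ML/d; C = (4600·9.500 + 530.0·72.00)/5130 = 15.96 mg/L.
After outfall 2: Q = 5130 + 638.0 = 5768 ML/d; C = (5130·15.96 + 638.0·424.0)/5768 = 61.09 mg/L.

61.1 mg/L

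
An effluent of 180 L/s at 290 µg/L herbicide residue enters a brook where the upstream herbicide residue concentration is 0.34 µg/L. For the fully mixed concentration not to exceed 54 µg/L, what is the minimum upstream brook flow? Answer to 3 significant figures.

792 L/s

Set C_mix = 54: (Q·0.3400 + 180.0·290.0) / (Q + 180.0) = 54
→ Q = 180.0·(290.0 − 54)/(54 − 0.3400) = 791.7 L/s.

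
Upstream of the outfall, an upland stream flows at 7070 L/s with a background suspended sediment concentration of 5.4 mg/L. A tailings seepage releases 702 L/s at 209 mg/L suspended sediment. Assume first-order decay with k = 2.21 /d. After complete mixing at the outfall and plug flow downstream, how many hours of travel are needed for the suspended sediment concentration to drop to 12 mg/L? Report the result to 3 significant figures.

7.43 h

Mass balance: C = (7070·5.400 + 702.0·209.0) / 7772 = 184900/7772 = 23.79 mg/L.
23.79·exp(−k·t) = 12 → t = ln(23.79/12)/k = 26760 s = 7.432 h.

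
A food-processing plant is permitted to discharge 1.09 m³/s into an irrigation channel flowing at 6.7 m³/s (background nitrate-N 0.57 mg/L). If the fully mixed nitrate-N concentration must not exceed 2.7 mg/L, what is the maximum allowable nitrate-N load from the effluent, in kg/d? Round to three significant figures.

1490 kg/d

Mass balance at the limit: 6.700·0.5700 + 1.090·Cₑ = 7.790·2.7 → Cₑ = 15.79 mg/L.
Load = 1.090 m³/s × 15.79 g/m³ × 86 400 s/d = 1487 kg/d.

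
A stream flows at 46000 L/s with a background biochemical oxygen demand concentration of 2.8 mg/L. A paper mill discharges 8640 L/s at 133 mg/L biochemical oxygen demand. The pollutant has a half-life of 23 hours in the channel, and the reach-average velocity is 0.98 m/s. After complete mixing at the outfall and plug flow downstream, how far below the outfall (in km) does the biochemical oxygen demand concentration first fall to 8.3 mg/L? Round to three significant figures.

121 km

After mixing, C = (46000·2.800 + 8640·133.0) / 54640 = 1278000/54640 = 23.39 mg/L.
Half-life 23 h → k = ln 2 / 23 = 0.03014 h⁻¹ = 0.7233 d⁻¹.
Set 23.39·exp(−k·t) = 8.3 → t = ln(23.39/8.3)/k = 123800 s = 34.38 h.
Distance = v·t = 0.98·123800 = 121300 m = 121.3 km.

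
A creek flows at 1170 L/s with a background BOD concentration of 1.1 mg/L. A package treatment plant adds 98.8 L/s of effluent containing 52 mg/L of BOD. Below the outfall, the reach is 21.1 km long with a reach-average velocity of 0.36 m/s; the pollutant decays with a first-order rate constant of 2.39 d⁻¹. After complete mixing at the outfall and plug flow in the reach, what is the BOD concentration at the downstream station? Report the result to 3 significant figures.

Flow-weighted average: C = (1170·1.100 + 98.80·52.00) / 1269 = 6425/1269 = 5.064 mg/L.
Travel time t = 21.1·1000 / 0.36 = 58610 s = 16.28 h.
First-order decay: C = 5.064·exp(−k·t) = 5.064·0.1976 = 1.001 mg/L.

1.00 mg/L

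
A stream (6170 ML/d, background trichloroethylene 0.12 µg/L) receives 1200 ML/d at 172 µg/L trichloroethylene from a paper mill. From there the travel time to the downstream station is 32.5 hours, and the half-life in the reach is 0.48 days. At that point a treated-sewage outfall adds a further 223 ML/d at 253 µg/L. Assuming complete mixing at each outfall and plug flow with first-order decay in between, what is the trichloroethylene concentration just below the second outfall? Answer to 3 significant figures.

11.3 µg/L

Conservation of mass: C = (6170·0.1200 + 1200·172.0) / 7370 = 207100/7370 = 28.11 µg/L; combined flow 7370 ML/d.
Half-life 0.48 d → k = ln 2 / 0.48 = 1.444 d⁻¹.
Applying C = C₀e^(−kt): 28.11 × 0.1415 = 3.977 µg/L.
Second outfall: C = (7370·3.977 + 223.0·253.0)/7593 = 11.29 µg/L.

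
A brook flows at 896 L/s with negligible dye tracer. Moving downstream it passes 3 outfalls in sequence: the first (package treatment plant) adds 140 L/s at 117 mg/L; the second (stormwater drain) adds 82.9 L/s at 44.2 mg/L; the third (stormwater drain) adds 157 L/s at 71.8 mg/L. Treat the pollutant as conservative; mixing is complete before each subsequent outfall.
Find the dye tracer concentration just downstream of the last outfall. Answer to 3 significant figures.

24.5 mg/L

Below outfall 1: Q → 1036 L/s, C = (896.0·0 + 140.0·117.0)/1036 = 15.81 mg/L.
Below outfall 2: Q → 1119 L/s, C = (1036·15.81 + 82.90·44.20)/1119 = 17.91 mg/L.
Below outfall 3: Q → 1276 L/s, C = (1119·17.91 + 157.0·71.80)/1276 = 24.54 mg/L.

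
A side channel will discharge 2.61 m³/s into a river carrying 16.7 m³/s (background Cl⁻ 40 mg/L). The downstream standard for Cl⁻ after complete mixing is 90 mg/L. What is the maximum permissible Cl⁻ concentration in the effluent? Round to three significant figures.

410 mg/L

At the limit, (Qr·Cr + Qe·Cₑ)/(Qr + Qe) = 90:
Cₑ = (19.31·90 − 16.70·40.00) / 2.610 = 409.9 mg/L.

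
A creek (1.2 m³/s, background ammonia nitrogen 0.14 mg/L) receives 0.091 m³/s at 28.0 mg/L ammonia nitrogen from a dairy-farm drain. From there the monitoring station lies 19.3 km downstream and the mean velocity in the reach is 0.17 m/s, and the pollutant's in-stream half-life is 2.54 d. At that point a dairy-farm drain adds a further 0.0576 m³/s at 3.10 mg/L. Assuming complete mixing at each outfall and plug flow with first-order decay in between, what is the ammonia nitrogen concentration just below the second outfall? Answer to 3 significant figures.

Mixed concentration C = ΣQC/ΣQ = (1.200·0.1400 + 0.09100·28.00) / 1.291 = 2.716/1.291 = 2.104 mg/L; combined flow 1.291 m³/s.
Travel time t = 19.3·1000 / 0.17 = 113500 s = 31.54 h.
Half-life 2.54 d → k = ln 2 / 2.54 = 0.2729 d⁻¹.
After decay, C = 2.104 × e^(−kt) = 2.104 × 0.6987 = 1.470 mg/L.
Second outfall: C = (1.291·1.470 + 0.05760·3.100)/1.349 = 1.539 mg/L.

1.54 mg/L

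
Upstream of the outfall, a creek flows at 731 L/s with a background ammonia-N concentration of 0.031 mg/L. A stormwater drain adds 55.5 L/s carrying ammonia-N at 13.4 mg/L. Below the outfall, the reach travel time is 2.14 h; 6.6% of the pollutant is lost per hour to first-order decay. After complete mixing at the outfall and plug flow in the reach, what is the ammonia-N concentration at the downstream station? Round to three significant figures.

0.842 mg/L

Mixed concentration C = ΣQC/ΣQ = (731.0·0.03100 + 55.50·13.40) / 786.5 = 766.4/786.5 = 0.9744 mg/L.
6.6%/h lost → k = −ln(1 − 0.066) = 0.06828 h⁻¹.
Decay over the reach: 0.9744·exp(−kt) = 0.9744·0.8641 = 0.8419 mg/L.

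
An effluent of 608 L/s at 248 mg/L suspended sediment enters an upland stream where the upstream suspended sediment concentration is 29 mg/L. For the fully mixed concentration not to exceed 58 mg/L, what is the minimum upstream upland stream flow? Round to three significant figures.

Set C_mix = 58: (Q·29.00 + 608.0·248.0) / (Q + 608.0) = 58
→ Q = 608.0·(248.0 − 58)/(58 − 29.00) = 3983 L/s.

3980 L/s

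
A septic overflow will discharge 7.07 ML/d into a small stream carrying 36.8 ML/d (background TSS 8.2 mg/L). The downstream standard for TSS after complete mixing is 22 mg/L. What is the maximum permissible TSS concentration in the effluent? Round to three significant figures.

At the limit, (Qr·Cr + Qe·Cₑ)/(Qr + Qe) = 22:
Cₑ = (43.87·22 − 36.80·8.200) / 7.070 = 93.83 mg/L.

93.8 mg/L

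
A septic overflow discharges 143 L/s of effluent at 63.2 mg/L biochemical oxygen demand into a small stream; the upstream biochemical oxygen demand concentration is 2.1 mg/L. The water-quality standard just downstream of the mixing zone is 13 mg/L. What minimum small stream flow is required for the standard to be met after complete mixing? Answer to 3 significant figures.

659 L/s

Set C_mix = 13: (Q·2.100 + 143.0·63.20) / (Q + 143.0) = 13
→ Q = 143.0·(63.20 − 13)/(13 − 2.100) = 658.6 L/s.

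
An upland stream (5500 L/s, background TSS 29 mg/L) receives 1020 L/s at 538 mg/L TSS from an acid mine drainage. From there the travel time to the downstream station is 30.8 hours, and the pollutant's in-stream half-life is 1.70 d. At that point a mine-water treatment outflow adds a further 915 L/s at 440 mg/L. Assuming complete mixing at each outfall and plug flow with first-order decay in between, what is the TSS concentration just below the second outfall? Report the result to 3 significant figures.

Mixed concentration C = ΣQC/ΣQ = (5500·29.00 + 1020·538.0) / 6520 = 708300/6520 = 108.6 mg/L; combined flow 6520 L/s.
Half-life 1.70 d → k = ln 2 / 1.70 = 0.4077 d⁻¹.
First-order decay: C = 108.6·exp(−k·t) = 108.6·0.5926 = 64.37 mg/L.
Second outfall: C = (6520·64.37 + 915.0·440.0)/7435 = 110.6 mg/L.

111 mg/L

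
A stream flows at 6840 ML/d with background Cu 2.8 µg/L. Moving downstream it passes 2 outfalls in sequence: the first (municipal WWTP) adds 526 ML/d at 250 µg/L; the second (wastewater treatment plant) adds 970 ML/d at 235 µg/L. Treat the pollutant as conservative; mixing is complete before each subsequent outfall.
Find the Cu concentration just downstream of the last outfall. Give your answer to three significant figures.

Outfall 1: combined Q = 7366 ML/d; C = (6840·2.800 + 526.0·250.0)/7366 = 20.45 µg/L.
Outfall 2: combined Q = 8336 ML/d; C = (7366·20.45 + 970.0·235.0)/8336 = 45.42 µg/L.

45.4 µg/L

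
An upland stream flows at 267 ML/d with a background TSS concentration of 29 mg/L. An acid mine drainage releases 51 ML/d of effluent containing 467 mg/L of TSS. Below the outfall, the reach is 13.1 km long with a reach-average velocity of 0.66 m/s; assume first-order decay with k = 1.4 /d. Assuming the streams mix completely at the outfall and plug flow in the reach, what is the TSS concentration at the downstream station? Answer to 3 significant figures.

Flow-weighted average: C = (267.0·29.00 + 51.00·467.0) / 318.0 = 31560/318.0 = 99.25 mg/L.
Travel time t = 13.1·1000 / 0.66 = 19850 s = 5.513 h.
After decay, C = 99.25 × e^(−kt) = 99.25 × 0.7250 = 71.95 mg/L.

72.0 mg/L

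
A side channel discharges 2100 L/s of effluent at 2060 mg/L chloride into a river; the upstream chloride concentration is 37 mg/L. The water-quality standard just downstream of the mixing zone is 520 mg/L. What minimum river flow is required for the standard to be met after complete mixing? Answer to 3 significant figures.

Set C_mix = 520: (Q·37.00 + 2100·2060) / (Q + 2100) = 520
→ Q = 2100·(2060 − 520)/(520 − 37.00) = 6696 L/s.

6700 L/s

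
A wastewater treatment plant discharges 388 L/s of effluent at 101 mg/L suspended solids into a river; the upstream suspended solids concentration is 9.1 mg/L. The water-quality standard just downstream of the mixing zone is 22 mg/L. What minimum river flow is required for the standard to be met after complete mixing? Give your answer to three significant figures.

2380 L/s

Set C_mix = 22: (Q·9.100 + 388.0·101.0) / (Q + 388.0) = 22
→ Q = 388.0·(101.0 − 22)/(22 − 9.100) = 2376 L/s.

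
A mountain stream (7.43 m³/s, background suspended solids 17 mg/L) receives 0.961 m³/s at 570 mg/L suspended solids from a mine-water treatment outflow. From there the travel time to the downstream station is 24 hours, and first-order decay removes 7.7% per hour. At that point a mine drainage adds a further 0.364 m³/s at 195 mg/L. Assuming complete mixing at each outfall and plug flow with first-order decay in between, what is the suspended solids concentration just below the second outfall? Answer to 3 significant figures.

Conservation of mass: C = (7.430·17.00 + 0.9610·570.0) / 8.391 = 674.1/8.391 = 80.33 mg/L; combined flow 8.391 m³/s.
7.7%/h lost → k = −ln(1 − 0.077) = 0.08013 h⁻¹.
After decay, C = 80.33 × e^(−kt) = 80.33 × 0.1462 = 11.74 mg/L.
At the second outfall, C = (8.391·11.74 + 0.3640·195.0) / (8.391 + 0.3640) = 19.36 mg/L.

19.4 mg/L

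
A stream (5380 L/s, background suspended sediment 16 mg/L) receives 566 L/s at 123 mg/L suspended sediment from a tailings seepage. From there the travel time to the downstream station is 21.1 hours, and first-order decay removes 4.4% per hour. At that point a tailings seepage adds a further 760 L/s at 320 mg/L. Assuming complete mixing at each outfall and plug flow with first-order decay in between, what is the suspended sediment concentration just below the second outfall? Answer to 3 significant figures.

Mixed concentration C = ΣQC/ΣQ = (5380·16.00 + 566.0·123.0) / 5946 = 155700/5946 = 26.19 mg/L; combined flow 5946 L/s.
4.4%/h lost → k = −ln(1 − 0.044) = 0.04500 h⁻¹.
After decay, C = 26.19 × e^(−kt) = 26.19 × 0.3870 = 10.13 mg/L.
Second outfall: C = (5946·10.13 + 760.0·320.0)/6706 = 45.25 mg/L.

45.3 mg/L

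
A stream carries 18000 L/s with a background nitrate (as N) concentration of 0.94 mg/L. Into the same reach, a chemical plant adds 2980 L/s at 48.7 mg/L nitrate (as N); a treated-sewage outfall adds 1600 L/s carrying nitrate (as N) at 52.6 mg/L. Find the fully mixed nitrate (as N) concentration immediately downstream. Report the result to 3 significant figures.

Mass balance: C = (18000·0.9400 + 2980·48.70 + 1600·52.60) / 22580 = 246200/22580 = 10.90 mg/L.

10.9 mg/L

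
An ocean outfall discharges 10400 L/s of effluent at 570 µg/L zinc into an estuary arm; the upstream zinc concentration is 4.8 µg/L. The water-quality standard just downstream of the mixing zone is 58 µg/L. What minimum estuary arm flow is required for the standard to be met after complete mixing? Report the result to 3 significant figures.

Set C_mix = 58: (Q·4.800 + 10400·570.0) / (Q + 10400) = 58
→ Q = 10400·(570.0 − 58)/(58 − 4.800) = 100100 L/s.

100000 L/s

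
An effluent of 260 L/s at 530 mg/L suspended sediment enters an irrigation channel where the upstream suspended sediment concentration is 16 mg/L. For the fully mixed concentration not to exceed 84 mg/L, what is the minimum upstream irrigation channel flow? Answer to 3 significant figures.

Set C_mix = 84: (Q·16.00 + 260.0·530.0) / (Q + 260.0) = 84
→ Q = 260.0·(530.0 − 84)/(84 − 16.00) = 1705 L/s.

1710 L/s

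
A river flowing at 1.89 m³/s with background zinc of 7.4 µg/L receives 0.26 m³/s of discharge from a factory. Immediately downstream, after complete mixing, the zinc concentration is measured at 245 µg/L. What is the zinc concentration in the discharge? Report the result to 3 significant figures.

Mass balance: 1.890·7.400 + 0.2600·Cₑ = 2.150·245.0
→ Cₑ = (2.150·245.0 − 1.890·7.400) / 0.2600 = 1972 µg/L.

1970 µg/L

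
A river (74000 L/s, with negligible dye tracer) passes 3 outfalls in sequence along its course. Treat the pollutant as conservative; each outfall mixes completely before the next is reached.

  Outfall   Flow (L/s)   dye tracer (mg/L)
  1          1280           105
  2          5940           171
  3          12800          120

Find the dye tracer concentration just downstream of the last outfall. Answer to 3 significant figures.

28.6 mg/L

Outfall 1: combined Q = 75280 L/s; C = (74000·0 + 1280·105.0)/75280 = 1.785 mg/L.
Outfall 2: combined Q = 81220 L/s; C = (75280·1.785 + 5940·171.0)/81220 = 14.16 mg/L.
Outfall 3: combined Q = 94020 L/s; C = (81220·14.16 + 12800·120.0)/94020 = 28.57 mg/L.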